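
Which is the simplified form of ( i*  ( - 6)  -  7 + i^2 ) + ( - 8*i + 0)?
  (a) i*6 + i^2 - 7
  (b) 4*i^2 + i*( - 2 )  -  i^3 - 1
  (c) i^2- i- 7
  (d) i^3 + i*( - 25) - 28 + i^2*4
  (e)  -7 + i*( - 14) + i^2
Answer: e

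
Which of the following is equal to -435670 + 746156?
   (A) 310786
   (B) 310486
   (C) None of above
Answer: B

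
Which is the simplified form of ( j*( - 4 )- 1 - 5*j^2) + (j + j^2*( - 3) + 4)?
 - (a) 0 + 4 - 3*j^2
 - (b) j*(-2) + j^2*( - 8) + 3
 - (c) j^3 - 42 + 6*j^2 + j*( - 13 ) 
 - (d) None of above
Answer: d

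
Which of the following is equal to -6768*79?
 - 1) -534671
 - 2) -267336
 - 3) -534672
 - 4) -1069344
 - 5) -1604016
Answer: 3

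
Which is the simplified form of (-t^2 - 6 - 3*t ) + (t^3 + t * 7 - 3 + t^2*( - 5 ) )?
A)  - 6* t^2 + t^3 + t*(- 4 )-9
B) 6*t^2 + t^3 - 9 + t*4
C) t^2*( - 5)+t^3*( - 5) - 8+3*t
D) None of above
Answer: D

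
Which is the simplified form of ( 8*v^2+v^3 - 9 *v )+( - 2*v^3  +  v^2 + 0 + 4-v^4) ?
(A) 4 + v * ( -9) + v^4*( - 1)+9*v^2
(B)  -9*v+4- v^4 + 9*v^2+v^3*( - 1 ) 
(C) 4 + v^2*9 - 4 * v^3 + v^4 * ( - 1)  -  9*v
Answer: B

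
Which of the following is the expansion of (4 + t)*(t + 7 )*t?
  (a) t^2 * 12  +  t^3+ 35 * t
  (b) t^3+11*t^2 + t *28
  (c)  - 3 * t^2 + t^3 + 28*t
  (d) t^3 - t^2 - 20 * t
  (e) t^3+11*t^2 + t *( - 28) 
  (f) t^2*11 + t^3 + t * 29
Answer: b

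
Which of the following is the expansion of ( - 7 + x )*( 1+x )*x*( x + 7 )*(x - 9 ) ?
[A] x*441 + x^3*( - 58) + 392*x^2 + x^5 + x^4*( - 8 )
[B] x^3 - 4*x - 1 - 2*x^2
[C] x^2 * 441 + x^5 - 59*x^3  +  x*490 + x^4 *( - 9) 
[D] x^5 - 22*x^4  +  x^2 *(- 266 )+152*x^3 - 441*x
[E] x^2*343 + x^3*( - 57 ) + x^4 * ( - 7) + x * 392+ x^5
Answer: A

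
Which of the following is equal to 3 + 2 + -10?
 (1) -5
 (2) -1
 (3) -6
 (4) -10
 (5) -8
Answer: 1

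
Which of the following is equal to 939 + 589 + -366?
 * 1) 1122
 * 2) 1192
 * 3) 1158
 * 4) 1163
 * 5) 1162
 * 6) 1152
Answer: 5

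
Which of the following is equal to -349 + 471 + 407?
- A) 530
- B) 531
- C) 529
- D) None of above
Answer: C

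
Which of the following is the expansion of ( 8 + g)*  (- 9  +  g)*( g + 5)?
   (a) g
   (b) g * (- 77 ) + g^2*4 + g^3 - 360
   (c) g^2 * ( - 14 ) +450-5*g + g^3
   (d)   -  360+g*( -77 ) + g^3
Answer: b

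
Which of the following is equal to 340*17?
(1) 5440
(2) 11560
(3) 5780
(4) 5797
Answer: 3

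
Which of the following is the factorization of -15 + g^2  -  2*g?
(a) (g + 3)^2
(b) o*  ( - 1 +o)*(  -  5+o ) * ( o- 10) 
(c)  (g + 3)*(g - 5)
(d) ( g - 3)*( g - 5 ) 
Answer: c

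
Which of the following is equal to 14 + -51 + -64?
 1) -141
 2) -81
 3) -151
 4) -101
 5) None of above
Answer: 4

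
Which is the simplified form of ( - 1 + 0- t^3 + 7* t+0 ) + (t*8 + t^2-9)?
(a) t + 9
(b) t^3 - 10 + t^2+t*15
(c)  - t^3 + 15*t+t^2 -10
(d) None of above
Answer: c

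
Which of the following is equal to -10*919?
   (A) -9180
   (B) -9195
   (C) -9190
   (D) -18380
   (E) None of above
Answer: C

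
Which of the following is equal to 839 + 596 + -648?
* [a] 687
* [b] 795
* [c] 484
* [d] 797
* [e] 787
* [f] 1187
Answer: e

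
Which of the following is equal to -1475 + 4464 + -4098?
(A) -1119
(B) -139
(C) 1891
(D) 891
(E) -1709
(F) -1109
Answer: F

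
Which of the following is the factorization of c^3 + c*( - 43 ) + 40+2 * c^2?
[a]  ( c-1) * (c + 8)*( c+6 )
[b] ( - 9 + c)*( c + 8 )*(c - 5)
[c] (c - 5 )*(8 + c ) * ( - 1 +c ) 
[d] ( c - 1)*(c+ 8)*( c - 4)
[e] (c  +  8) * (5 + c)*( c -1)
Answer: c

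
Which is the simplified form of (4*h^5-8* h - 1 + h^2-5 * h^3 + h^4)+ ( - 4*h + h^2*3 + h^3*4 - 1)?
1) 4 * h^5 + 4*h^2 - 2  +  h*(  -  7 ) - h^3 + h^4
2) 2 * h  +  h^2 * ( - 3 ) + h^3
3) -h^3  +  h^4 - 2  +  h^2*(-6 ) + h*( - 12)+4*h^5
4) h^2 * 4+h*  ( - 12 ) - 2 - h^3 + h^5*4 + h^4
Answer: 4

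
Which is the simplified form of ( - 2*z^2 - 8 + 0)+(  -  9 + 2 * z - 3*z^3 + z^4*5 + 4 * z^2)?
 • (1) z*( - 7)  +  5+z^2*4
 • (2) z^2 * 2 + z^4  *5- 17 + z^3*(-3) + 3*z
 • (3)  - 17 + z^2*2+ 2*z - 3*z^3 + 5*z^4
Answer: 3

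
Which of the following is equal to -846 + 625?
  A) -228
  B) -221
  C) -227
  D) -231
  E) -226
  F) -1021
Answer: B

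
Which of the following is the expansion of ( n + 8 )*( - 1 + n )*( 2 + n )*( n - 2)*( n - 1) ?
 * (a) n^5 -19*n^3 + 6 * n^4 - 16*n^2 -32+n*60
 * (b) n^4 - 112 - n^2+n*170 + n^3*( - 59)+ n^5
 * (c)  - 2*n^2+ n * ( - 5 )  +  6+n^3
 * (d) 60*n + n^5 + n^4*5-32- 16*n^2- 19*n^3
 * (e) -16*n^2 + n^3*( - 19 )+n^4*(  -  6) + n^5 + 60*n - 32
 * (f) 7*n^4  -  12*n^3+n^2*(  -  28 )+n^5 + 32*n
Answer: a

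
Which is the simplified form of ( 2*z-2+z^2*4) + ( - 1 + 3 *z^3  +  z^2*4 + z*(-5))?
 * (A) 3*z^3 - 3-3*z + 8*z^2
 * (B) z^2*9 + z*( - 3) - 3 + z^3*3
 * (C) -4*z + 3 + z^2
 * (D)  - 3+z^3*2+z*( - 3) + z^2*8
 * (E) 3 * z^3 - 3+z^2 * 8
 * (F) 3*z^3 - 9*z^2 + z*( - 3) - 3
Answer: A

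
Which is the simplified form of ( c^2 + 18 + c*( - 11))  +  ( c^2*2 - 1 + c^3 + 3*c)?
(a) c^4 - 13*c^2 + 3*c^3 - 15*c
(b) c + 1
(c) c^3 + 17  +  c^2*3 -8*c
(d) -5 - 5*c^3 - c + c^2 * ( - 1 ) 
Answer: c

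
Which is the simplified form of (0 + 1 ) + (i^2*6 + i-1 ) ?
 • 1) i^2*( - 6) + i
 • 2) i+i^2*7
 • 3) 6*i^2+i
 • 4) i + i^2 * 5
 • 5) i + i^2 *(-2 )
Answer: 3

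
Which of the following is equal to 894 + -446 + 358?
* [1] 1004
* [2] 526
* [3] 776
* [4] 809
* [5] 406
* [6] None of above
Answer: 6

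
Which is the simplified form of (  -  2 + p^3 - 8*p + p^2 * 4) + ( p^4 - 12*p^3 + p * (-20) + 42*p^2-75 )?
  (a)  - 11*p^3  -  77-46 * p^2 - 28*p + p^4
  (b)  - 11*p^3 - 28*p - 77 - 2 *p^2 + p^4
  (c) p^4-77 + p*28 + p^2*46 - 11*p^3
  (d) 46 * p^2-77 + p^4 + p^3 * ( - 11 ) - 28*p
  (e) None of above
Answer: d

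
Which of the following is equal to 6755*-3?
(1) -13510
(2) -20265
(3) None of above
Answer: 2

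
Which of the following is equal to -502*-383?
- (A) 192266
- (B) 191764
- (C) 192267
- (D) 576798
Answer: A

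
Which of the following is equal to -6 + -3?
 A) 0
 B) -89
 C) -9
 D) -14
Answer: C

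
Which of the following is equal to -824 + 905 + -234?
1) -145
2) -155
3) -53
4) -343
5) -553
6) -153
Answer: 6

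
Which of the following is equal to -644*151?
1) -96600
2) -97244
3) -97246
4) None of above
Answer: 2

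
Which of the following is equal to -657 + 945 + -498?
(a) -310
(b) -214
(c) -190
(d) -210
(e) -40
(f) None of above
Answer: d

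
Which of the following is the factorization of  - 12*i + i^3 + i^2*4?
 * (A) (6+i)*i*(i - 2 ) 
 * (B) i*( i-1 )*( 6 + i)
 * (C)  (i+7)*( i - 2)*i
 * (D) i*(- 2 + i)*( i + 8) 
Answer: A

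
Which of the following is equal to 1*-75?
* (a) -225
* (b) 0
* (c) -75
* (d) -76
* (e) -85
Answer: c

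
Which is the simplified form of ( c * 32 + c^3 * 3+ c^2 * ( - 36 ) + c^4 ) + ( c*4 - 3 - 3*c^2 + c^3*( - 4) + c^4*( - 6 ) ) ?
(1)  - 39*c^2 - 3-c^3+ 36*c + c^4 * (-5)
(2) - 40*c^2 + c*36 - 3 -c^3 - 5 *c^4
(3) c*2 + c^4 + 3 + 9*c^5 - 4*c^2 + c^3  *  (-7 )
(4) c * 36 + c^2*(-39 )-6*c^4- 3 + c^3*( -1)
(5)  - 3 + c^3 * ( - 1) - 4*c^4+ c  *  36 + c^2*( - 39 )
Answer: 1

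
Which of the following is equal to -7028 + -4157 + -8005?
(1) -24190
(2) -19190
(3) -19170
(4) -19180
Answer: 2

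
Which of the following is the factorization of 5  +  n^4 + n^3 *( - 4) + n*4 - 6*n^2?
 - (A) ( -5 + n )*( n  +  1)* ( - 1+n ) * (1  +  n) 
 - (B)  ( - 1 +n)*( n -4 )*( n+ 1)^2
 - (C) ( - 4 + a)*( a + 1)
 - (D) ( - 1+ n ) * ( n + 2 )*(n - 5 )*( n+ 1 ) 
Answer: A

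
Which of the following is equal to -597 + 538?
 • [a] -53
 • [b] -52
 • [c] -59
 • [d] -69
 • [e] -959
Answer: c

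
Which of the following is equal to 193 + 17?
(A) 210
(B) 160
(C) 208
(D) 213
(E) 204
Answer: A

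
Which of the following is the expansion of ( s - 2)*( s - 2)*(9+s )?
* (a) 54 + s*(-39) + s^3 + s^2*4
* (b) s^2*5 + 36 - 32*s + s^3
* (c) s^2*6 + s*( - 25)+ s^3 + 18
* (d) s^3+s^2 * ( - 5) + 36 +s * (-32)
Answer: b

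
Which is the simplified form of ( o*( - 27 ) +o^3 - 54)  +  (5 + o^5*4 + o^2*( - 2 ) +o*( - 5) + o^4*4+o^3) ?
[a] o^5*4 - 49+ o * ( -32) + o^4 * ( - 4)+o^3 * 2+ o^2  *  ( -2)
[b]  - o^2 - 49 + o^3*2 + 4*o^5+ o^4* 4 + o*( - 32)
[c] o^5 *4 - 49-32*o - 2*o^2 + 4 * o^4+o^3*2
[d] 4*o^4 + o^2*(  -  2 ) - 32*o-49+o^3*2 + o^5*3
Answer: c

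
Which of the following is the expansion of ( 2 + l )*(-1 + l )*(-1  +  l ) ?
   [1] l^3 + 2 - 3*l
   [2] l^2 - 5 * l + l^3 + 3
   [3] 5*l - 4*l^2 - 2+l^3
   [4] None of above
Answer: 1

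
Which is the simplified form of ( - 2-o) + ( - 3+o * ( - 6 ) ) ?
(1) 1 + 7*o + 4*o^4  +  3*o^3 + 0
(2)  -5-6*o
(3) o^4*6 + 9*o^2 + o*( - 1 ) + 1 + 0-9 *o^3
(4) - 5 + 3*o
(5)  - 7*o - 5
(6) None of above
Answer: 5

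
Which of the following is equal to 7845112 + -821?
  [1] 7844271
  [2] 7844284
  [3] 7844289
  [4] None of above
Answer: 4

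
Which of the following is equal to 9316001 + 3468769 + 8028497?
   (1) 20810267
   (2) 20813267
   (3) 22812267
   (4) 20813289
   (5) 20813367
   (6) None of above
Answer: 2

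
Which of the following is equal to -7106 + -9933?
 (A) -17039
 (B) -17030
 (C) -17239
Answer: A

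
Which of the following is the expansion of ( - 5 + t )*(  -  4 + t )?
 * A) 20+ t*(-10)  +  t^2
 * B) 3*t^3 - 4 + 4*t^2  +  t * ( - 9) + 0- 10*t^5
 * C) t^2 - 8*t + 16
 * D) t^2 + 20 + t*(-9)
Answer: D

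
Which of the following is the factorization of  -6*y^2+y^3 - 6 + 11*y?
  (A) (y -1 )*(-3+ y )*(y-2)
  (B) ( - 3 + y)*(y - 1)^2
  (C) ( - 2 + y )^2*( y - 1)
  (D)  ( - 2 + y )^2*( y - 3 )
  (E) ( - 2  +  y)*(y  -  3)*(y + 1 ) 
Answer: A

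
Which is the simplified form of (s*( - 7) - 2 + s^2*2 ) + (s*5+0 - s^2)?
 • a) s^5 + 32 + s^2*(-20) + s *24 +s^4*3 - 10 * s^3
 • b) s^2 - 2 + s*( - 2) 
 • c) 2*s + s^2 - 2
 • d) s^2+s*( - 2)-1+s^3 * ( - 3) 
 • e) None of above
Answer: b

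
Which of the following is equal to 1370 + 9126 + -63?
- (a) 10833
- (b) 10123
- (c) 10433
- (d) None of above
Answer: c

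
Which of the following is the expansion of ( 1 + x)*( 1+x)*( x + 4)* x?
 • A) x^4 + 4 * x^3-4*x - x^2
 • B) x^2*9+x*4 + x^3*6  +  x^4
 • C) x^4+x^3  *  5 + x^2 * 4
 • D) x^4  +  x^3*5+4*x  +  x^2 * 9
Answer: B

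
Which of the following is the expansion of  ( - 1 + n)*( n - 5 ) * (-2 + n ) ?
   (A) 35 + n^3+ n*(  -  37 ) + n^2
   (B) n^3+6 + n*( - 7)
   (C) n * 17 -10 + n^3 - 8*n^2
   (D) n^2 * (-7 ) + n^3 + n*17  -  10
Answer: C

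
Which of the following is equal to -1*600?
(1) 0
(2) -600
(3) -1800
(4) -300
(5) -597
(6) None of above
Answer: 2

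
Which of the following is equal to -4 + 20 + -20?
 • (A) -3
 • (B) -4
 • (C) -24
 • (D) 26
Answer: B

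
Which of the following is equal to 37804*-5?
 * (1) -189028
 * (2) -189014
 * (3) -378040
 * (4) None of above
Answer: 4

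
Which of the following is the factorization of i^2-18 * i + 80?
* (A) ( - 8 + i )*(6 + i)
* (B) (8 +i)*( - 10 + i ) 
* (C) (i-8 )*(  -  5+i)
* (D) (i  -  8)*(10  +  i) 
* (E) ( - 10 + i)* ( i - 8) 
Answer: E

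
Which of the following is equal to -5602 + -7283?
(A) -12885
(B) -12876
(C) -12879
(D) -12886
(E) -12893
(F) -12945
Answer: A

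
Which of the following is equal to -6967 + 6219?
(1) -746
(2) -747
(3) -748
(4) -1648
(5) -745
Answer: 3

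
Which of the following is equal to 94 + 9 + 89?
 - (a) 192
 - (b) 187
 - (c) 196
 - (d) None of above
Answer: a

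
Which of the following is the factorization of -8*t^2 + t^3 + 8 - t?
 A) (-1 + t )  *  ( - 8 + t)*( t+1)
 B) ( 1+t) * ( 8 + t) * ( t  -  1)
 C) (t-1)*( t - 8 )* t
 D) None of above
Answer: A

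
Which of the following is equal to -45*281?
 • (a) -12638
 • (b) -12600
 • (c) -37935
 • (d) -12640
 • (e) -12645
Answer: e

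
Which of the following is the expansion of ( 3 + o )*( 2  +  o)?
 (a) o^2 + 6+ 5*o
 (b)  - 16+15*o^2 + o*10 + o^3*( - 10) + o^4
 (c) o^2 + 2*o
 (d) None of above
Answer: a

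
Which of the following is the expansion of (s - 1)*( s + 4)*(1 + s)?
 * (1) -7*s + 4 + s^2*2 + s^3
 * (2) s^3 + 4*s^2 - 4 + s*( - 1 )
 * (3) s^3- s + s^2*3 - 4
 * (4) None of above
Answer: 2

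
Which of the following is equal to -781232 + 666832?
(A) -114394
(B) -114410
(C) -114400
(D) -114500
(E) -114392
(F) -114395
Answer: C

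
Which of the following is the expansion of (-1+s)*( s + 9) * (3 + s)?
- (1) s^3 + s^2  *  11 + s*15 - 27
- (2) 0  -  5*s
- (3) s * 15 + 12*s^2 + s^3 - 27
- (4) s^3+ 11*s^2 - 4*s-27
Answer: 1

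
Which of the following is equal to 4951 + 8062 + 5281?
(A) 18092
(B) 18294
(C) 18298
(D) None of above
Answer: B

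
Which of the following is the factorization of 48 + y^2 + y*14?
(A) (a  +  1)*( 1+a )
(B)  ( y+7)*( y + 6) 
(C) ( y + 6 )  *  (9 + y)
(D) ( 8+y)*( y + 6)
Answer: D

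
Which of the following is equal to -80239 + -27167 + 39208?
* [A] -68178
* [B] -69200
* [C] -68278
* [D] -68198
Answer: D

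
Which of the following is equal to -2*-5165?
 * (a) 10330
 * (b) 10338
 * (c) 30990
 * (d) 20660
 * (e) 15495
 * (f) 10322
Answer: a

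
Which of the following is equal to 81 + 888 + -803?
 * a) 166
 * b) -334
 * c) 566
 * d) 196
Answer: a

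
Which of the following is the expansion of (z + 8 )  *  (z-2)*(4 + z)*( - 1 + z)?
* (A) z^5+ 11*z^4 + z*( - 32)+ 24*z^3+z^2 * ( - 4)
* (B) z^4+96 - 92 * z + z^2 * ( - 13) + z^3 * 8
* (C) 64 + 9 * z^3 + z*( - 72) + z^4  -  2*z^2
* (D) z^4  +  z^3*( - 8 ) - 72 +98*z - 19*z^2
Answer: C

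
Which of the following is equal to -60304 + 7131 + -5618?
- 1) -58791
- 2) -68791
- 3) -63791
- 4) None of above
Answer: 1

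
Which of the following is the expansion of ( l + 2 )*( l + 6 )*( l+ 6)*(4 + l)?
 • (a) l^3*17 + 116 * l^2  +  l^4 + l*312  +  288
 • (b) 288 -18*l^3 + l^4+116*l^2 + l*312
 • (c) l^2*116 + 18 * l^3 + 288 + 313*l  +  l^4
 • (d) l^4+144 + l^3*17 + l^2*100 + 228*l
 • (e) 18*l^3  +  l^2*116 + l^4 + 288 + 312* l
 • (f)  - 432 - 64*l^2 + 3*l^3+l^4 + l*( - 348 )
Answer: e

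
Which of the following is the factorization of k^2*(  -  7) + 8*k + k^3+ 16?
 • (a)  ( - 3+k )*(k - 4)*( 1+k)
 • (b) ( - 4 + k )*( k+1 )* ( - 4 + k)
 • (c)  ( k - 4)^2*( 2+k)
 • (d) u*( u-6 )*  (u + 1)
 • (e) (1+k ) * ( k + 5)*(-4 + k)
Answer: b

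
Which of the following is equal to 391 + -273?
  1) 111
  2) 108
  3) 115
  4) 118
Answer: 4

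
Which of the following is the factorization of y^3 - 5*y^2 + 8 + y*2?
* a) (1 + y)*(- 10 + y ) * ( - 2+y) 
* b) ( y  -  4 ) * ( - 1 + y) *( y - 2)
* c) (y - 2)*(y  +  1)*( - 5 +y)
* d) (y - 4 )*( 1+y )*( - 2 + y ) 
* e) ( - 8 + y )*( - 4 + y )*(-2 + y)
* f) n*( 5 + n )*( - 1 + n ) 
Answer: d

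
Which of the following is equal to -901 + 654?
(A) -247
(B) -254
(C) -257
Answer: A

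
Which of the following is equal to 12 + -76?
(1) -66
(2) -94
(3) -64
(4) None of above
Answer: 3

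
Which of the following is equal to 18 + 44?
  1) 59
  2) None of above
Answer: 2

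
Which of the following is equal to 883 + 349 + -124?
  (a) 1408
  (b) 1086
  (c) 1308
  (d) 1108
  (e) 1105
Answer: d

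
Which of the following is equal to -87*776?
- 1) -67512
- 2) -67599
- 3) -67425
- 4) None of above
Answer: 1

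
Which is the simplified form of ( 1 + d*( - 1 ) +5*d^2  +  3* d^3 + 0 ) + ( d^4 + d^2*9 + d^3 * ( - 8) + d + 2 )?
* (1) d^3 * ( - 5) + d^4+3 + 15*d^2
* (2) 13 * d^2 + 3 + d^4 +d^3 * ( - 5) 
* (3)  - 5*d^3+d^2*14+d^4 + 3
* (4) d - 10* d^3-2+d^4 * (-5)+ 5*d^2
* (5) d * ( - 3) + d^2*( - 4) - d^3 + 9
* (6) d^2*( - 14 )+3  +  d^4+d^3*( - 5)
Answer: 3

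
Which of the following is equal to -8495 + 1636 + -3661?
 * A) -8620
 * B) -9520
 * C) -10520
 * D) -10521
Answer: C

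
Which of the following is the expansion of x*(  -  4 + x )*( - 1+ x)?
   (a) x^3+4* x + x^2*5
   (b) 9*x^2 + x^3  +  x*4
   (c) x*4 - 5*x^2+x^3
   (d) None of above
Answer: c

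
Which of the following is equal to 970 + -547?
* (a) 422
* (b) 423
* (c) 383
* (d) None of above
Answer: b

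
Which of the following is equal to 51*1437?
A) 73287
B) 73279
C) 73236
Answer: A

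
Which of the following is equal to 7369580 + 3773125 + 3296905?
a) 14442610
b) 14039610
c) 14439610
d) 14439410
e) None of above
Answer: c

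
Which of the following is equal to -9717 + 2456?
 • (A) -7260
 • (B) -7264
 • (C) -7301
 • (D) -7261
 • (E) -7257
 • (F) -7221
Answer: D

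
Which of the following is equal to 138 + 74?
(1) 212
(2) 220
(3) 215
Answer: 1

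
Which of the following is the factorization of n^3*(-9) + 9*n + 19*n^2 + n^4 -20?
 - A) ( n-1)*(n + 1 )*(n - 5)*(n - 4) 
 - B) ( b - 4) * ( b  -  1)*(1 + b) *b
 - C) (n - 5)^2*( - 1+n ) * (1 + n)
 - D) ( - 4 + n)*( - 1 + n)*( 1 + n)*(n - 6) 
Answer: A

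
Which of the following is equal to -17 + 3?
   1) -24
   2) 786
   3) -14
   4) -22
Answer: 3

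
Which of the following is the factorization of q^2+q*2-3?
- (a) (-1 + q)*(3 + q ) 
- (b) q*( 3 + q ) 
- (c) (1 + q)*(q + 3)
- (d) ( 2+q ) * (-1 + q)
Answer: a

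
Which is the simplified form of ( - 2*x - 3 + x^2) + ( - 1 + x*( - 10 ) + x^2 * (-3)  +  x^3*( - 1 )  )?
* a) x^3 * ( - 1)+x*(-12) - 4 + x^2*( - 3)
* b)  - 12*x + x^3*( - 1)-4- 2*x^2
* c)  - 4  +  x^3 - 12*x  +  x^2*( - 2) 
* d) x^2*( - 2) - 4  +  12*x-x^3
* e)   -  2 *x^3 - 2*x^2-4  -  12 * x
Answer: b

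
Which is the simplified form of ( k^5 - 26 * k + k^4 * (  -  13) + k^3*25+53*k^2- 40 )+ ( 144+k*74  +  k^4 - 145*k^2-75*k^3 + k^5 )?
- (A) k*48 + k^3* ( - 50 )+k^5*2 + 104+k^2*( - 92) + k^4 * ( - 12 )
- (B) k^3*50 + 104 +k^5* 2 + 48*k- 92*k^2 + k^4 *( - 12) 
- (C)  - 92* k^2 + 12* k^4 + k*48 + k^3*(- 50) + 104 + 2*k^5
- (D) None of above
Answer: A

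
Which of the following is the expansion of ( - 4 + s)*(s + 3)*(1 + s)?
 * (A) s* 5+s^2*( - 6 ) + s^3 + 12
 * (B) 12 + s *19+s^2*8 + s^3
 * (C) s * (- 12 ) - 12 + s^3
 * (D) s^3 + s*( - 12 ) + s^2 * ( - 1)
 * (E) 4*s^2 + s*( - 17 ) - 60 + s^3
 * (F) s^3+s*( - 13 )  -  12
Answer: F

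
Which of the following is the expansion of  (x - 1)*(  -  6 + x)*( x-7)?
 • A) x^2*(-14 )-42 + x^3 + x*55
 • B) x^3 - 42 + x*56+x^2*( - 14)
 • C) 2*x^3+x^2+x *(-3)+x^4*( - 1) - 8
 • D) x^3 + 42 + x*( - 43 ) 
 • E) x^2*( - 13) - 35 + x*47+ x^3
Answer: A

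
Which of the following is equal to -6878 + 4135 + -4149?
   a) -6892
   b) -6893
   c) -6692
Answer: a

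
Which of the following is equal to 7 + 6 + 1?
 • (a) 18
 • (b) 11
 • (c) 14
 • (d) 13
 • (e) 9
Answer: c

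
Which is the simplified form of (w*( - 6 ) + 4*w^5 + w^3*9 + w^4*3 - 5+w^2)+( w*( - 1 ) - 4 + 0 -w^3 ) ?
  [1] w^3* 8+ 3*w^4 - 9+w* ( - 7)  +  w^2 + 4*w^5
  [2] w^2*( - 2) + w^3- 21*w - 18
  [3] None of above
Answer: 1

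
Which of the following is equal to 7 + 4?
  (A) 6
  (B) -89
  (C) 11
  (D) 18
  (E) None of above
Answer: C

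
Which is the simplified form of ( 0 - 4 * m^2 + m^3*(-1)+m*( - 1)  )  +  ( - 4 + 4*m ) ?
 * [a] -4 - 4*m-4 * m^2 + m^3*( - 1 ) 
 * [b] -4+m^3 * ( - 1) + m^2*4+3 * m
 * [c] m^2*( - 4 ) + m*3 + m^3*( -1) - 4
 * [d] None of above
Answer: c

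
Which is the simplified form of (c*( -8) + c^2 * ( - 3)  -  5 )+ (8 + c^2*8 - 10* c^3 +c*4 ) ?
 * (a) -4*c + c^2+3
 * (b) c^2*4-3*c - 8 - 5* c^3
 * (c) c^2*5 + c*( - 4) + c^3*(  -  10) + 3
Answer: c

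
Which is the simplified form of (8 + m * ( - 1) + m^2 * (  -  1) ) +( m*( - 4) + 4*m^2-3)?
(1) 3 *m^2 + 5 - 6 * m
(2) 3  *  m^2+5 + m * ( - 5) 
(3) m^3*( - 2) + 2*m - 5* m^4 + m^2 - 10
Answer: 2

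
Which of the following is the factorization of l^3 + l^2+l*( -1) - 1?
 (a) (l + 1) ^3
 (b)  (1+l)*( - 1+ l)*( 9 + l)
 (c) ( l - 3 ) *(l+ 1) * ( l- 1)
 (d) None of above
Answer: d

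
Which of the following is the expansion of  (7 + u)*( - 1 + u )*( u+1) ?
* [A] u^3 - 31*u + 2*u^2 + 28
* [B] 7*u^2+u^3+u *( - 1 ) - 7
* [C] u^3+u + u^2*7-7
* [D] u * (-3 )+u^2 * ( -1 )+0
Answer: B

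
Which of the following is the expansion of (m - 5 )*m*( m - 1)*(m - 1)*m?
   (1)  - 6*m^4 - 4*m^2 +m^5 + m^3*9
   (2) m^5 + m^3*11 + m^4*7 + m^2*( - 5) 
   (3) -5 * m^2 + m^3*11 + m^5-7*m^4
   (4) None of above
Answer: 3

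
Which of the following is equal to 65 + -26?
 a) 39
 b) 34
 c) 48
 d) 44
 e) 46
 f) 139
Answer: a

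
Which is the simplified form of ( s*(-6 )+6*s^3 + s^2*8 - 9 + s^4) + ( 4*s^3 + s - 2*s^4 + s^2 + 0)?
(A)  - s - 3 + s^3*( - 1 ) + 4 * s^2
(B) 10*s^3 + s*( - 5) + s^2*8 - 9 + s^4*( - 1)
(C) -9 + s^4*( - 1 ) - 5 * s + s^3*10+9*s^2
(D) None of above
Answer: C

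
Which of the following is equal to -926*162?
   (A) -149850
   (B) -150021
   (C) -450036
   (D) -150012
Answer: D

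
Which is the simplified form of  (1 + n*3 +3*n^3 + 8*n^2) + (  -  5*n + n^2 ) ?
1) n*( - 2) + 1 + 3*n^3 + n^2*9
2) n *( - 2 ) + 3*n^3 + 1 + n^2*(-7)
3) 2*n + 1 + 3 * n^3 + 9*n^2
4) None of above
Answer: 1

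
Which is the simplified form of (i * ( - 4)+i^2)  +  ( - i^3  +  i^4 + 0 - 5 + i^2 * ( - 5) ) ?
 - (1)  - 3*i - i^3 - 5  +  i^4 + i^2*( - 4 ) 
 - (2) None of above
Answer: 2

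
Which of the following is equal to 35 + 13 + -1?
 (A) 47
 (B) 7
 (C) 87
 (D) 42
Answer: A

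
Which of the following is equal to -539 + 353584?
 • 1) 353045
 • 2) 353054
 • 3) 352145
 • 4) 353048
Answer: 1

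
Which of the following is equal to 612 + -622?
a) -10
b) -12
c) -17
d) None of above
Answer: a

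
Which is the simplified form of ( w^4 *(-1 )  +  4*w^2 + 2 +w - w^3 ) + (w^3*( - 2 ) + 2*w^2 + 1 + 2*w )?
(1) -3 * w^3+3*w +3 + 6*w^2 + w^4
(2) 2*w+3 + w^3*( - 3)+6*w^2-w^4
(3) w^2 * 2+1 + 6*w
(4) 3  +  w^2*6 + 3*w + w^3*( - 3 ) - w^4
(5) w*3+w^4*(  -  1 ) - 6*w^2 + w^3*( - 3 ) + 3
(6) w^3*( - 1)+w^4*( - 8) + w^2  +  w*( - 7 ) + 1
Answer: 4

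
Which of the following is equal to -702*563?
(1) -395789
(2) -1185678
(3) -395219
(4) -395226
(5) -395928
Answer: 4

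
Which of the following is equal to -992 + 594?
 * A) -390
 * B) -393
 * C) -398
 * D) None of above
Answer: C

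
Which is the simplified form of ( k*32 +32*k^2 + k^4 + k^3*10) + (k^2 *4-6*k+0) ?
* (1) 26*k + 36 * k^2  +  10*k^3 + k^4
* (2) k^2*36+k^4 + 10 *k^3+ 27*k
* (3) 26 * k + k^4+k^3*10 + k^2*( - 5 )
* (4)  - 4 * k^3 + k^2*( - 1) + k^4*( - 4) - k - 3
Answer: 1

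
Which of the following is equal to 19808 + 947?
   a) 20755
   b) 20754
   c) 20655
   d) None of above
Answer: a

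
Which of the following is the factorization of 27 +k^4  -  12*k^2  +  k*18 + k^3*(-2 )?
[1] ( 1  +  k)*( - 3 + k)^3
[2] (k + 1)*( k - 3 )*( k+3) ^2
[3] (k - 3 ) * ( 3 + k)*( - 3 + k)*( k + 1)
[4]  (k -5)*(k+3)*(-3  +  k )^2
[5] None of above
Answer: 3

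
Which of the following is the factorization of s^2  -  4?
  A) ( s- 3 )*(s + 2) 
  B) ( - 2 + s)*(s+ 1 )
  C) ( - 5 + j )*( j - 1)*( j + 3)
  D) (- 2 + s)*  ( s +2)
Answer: D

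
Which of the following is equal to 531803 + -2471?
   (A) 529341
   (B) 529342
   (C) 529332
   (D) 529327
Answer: C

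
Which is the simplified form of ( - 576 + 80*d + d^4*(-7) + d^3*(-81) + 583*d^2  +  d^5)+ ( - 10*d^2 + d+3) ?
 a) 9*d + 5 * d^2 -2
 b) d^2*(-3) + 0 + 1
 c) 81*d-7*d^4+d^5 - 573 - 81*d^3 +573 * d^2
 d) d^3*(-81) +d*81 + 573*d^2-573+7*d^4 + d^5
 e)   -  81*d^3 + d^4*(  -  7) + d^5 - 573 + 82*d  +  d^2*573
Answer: c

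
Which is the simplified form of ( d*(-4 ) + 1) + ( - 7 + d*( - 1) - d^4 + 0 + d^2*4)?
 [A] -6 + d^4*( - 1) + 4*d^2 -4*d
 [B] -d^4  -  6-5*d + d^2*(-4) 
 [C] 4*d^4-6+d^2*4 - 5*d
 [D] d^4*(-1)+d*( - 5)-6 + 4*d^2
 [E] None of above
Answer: D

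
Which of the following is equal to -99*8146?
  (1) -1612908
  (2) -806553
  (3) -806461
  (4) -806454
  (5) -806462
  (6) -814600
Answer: 4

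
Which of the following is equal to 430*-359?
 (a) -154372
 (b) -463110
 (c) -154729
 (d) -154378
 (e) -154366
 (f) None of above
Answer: f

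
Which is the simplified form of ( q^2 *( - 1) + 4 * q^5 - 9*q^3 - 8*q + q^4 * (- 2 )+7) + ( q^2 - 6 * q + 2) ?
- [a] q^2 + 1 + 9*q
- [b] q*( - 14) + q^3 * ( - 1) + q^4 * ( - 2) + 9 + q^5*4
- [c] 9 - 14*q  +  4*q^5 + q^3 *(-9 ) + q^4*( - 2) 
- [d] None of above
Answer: c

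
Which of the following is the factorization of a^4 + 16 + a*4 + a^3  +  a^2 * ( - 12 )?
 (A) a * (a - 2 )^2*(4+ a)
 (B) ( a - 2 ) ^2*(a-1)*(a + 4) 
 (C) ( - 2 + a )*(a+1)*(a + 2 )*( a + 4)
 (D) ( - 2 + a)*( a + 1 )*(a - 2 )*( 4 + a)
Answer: D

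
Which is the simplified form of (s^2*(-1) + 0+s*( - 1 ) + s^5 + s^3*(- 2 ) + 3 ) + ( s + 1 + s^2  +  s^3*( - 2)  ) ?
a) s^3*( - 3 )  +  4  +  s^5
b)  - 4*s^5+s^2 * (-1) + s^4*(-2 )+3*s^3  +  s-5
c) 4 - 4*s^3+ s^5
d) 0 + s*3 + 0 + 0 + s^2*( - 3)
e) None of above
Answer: c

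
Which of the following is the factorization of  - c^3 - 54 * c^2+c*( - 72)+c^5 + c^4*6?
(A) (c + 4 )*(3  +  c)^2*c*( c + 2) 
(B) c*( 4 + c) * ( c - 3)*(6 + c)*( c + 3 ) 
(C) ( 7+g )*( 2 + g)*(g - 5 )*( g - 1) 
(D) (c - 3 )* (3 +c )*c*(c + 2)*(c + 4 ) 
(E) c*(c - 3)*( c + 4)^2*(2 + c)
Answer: D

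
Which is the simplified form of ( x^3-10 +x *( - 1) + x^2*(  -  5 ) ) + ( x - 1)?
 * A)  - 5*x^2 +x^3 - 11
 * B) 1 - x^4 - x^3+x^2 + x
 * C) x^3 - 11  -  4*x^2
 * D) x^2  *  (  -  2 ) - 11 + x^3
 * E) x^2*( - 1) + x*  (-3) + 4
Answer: A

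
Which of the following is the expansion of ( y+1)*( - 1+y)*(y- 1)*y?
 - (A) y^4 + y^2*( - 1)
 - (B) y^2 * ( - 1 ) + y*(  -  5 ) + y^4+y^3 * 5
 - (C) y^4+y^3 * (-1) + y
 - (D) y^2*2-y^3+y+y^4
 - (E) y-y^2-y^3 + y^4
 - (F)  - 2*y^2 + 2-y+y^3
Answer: E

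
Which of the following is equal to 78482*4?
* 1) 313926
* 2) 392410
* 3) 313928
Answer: 3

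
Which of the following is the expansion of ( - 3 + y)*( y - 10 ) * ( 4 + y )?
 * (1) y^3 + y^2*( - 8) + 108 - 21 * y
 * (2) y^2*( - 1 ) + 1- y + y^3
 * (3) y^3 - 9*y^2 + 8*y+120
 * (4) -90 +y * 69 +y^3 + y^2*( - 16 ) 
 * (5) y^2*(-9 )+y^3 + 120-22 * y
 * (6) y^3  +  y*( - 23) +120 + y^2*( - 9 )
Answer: 5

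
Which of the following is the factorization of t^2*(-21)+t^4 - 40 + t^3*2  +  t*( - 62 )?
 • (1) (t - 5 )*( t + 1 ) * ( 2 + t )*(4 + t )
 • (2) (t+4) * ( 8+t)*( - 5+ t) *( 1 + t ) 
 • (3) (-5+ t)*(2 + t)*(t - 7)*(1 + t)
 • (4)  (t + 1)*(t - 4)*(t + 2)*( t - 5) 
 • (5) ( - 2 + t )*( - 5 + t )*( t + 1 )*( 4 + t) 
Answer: 1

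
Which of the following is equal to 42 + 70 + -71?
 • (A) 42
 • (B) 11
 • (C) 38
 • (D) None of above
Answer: D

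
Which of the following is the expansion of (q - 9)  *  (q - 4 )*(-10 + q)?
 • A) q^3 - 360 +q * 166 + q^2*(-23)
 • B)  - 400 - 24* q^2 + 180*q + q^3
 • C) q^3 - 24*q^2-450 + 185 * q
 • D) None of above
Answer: A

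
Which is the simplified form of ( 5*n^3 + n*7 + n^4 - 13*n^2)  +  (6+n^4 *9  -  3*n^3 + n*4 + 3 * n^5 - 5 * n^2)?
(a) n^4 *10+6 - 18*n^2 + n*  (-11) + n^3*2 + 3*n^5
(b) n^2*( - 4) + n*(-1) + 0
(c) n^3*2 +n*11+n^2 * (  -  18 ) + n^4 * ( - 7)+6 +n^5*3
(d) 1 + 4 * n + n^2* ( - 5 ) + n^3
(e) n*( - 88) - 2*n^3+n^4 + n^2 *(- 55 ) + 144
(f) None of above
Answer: f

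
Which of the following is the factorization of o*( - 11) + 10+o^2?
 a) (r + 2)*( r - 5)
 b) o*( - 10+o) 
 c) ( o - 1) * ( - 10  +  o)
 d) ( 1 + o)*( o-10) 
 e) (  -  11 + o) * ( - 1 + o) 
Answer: c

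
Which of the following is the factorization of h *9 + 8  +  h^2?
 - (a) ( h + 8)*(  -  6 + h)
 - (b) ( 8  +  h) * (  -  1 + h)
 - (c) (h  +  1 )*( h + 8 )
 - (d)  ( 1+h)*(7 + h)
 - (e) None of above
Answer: c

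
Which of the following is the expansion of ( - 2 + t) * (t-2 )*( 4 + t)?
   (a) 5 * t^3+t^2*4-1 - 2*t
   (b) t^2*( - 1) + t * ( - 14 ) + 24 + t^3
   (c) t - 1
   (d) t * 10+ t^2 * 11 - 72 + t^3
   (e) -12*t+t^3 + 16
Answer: e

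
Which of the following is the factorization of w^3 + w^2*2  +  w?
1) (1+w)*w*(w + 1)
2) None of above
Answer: 1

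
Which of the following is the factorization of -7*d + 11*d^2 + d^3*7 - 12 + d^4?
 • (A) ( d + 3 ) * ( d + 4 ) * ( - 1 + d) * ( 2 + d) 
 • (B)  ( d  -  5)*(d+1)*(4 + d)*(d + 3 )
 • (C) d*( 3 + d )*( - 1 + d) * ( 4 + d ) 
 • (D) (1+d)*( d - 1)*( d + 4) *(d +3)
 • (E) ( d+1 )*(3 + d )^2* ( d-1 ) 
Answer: D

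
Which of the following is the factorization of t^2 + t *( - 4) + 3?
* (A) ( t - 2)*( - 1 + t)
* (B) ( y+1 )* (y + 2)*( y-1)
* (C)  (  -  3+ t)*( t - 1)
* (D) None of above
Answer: C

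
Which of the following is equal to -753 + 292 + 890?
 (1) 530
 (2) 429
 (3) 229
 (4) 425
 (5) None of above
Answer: 2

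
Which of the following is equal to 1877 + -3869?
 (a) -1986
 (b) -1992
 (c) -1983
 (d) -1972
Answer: b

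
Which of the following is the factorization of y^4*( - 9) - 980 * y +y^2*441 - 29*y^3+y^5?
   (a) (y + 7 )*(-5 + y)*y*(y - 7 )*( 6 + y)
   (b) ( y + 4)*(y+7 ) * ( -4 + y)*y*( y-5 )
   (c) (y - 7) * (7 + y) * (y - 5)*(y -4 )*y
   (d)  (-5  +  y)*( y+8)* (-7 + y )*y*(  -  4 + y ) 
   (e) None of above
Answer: c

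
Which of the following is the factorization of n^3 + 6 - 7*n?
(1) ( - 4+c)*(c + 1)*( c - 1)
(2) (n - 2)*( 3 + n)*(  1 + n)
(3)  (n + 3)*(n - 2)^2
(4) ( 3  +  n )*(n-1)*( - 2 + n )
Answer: 4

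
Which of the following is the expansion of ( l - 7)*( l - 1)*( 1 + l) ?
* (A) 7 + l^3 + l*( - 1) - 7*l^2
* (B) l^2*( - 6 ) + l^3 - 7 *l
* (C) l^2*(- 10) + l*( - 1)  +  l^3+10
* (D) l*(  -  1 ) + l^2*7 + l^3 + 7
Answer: A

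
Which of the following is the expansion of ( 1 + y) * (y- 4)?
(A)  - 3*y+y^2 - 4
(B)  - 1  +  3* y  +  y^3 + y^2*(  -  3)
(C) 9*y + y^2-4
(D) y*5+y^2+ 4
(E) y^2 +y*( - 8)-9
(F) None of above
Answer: A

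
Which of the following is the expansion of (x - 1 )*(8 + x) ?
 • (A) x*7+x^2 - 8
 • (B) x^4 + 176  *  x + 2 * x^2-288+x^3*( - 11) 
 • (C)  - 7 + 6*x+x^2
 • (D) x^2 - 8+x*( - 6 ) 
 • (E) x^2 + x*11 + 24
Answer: A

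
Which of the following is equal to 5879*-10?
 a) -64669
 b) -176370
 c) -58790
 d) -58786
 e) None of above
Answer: c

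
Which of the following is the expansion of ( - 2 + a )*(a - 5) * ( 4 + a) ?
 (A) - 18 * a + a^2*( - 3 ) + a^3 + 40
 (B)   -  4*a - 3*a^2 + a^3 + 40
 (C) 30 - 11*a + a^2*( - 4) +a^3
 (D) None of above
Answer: A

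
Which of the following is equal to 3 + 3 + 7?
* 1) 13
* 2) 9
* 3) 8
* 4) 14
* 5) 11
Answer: 1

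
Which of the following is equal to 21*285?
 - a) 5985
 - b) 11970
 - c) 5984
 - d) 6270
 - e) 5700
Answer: a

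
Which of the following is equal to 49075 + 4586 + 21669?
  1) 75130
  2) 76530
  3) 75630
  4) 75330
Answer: 4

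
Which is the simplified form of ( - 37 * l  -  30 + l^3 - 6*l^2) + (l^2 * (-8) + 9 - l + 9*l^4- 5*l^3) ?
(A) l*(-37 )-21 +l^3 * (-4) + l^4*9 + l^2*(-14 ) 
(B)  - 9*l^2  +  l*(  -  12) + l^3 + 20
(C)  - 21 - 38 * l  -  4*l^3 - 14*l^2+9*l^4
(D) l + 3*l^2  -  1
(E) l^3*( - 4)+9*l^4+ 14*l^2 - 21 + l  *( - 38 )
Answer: C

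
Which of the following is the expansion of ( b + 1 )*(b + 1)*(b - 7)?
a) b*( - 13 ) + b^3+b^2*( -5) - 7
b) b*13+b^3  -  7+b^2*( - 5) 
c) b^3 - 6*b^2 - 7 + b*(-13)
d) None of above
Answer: a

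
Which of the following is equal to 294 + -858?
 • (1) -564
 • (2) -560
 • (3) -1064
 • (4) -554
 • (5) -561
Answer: 1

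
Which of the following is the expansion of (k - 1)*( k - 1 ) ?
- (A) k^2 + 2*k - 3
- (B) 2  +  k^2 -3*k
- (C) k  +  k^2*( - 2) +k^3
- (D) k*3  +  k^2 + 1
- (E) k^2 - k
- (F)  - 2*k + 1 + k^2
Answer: F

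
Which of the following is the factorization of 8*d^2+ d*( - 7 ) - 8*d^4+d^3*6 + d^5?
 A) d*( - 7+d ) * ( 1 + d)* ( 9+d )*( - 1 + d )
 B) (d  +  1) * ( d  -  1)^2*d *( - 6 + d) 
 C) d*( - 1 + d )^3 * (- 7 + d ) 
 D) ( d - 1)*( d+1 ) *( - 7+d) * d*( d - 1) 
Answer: D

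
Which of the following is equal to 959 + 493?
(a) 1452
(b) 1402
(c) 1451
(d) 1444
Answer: a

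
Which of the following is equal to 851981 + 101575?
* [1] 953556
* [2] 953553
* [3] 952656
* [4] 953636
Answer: 1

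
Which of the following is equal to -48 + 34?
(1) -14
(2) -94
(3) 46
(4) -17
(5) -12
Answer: 1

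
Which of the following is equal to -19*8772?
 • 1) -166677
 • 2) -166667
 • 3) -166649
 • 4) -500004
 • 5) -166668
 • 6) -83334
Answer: 5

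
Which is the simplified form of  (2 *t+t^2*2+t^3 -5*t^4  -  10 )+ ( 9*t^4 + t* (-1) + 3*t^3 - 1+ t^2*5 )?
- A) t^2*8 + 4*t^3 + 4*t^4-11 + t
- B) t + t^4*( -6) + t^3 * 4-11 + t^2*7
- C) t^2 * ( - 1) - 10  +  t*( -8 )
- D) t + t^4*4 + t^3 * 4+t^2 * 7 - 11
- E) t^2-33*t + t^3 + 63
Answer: D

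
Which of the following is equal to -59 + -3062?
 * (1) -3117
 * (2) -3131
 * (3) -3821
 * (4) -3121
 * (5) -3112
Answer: 4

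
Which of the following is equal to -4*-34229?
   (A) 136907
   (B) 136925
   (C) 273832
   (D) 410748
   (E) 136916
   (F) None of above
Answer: E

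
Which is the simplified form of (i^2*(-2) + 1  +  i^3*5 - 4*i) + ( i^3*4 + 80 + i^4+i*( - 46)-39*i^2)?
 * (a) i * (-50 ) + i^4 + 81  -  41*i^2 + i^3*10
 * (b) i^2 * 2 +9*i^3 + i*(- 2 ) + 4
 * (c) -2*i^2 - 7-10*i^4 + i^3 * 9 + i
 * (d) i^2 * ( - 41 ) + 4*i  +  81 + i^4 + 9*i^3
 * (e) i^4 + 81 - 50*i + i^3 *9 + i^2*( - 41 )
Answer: e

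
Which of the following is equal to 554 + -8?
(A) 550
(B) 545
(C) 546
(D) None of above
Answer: C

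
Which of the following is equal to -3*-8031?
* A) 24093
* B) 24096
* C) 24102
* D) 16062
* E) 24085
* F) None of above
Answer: A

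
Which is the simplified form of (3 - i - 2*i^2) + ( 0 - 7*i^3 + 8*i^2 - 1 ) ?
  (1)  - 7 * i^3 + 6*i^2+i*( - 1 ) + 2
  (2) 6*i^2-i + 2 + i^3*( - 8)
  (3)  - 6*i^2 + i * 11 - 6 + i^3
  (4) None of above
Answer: 1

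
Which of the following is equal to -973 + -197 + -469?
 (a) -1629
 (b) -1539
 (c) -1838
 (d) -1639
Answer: d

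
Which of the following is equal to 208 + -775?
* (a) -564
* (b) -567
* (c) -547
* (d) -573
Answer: b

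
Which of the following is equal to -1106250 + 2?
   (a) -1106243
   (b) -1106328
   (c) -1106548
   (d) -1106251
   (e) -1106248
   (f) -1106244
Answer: e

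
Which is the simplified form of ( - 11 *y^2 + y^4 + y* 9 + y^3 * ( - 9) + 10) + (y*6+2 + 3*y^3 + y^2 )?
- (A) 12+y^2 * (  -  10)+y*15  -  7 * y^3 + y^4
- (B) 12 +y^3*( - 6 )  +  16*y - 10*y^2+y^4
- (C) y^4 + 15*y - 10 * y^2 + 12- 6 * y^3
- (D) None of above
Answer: C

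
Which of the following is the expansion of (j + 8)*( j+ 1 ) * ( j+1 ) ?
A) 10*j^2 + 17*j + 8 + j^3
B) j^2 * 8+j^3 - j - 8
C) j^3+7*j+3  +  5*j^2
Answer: A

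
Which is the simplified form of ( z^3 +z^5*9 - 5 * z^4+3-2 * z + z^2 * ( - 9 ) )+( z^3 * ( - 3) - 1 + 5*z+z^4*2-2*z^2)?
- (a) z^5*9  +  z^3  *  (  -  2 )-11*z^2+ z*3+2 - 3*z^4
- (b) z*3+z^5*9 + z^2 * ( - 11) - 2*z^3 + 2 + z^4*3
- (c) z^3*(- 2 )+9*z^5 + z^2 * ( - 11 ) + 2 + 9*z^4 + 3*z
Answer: a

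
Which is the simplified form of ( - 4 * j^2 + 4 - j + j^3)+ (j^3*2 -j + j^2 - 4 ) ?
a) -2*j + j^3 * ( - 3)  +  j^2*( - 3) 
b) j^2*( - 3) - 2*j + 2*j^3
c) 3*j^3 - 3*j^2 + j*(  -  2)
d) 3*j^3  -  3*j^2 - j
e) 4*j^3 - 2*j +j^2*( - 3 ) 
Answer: c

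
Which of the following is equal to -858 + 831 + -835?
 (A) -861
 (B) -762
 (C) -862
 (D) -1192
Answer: C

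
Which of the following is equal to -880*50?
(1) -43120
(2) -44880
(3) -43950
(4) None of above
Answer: 4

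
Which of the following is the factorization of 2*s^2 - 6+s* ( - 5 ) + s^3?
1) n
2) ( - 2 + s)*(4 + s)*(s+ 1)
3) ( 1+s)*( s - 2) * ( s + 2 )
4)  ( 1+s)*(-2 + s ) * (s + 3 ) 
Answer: 4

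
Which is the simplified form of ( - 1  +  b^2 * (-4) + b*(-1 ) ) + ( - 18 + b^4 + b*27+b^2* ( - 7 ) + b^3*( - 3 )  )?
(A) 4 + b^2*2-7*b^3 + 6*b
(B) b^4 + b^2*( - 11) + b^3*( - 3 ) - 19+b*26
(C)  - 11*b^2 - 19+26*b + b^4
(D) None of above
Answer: B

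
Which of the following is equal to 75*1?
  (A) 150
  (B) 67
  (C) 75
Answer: C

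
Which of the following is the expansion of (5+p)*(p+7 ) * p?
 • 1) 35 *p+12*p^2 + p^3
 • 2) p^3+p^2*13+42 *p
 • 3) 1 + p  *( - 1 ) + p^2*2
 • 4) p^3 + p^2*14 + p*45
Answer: 1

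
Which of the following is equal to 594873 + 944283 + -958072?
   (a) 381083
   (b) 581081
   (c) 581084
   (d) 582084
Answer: c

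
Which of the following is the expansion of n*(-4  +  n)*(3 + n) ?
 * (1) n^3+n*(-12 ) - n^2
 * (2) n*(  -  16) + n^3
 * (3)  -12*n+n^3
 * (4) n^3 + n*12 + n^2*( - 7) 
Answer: 1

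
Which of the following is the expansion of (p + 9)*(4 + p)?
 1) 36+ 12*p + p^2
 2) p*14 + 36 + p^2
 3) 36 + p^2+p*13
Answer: 3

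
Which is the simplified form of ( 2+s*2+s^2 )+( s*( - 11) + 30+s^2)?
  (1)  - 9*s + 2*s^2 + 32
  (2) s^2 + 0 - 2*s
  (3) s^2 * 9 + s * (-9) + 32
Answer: 1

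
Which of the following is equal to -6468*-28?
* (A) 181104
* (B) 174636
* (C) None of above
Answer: A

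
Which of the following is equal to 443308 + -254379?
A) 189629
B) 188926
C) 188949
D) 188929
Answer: D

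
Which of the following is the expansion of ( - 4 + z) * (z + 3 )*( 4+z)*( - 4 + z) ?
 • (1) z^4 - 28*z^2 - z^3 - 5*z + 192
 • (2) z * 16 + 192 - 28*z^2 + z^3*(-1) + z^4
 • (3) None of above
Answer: 2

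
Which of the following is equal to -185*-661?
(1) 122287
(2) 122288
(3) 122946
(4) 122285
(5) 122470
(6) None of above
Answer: 4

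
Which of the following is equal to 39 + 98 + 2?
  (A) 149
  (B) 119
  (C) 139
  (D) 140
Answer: C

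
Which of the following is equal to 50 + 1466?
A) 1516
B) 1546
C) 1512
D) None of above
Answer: A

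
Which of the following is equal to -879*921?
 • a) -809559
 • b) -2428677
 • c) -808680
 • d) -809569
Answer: a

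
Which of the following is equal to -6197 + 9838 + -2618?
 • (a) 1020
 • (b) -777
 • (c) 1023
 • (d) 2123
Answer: c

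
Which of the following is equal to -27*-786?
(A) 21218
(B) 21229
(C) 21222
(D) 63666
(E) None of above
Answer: C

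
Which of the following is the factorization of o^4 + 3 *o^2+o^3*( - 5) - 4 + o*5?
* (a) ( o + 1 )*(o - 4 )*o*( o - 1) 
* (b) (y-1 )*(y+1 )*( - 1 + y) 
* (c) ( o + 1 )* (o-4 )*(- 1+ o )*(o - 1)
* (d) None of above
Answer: c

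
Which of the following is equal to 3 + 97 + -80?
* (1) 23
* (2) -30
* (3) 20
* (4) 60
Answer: 3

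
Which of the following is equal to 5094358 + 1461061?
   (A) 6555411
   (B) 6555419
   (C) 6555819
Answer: B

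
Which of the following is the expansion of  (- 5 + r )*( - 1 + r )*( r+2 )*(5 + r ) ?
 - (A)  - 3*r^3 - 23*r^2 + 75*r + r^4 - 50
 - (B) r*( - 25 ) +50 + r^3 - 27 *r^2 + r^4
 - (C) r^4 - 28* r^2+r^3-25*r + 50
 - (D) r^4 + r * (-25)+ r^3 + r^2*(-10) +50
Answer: B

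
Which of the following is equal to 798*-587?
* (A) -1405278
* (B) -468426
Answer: B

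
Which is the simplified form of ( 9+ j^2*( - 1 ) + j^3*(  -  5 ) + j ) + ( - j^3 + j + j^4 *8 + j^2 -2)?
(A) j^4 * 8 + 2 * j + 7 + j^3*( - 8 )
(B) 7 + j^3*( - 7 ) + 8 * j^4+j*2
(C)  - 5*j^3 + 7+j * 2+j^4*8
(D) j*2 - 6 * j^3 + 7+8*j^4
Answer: D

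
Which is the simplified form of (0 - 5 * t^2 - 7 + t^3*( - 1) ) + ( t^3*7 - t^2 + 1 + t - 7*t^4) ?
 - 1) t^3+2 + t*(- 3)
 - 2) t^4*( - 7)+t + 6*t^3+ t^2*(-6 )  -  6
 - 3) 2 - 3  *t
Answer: 2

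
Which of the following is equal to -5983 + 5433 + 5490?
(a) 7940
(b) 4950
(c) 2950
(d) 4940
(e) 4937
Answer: d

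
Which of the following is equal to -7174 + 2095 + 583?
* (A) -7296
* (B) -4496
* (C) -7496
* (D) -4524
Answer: B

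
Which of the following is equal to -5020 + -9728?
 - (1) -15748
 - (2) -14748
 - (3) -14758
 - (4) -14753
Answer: 2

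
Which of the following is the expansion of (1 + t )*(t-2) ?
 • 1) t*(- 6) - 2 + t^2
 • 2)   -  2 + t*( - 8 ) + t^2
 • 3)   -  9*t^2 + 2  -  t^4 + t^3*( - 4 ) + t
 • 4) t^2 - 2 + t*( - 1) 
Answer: 4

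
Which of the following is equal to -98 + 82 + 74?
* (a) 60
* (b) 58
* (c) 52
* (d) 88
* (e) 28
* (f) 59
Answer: b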